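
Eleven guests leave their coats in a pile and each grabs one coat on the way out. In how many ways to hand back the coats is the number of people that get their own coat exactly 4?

611820

Choose which 4 of the 11 are fixed: C(11,4) = 330.
The other 7 form a derangement: !7 = 1854.
Total: 330 × 1854 = 611820.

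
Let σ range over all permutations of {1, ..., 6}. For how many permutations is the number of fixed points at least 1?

455

# with exactly i fixed is C(6,i)·!(6-i); sum over i=1..6:
  i=1: C(6,1)·!5 = 6·44 = 264
  i=2: C(6,2)·!4 = 15·9 = 135
  i=3: C(6,3)·!3 = 20·2 = 40
  i=4: C(6,4)·!2 = 15·1 = 15
  i=5: C(6,5)·!1 = 6·0 = 0
  i=6: C(6,6)·!0 = 1·1 = 1
Total = 455.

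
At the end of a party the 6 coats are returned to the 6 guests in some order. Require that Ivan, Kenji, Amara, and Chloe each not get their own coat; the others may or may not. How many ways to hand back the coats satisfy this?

Let A_j be the event that the j-th constrained one is fixed. By inclusion-exclusion over the 4 events:
Σ_{j=0}^{4} (-1)^j C(4,j)(6-j)!
= C(4,0)·6! - C(4,1)·5! + C(4,2)·4! - C(4,3)·3! + C(4,4)·2!
= 720 - 480 + 144 - 24 + 2
= 362

362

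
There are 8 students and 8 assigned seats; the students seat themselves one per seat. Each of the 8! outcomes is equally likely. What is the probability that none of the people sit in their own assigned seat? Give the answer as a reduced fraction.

2119/5760

Favorable outcomes: !8 = 14833.
Total outcomes: 8! = 40320.
Probability = 14833/40320 = 2119/5760.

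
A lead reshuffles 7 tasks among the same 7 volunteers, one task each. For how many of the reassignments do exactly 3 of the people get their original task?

Pick the 3 fixed positions: C(7,3) = 35 ways.
The remaining 4 must be deranged: !4 = 9.
Total: 35 × 9 = 315.

315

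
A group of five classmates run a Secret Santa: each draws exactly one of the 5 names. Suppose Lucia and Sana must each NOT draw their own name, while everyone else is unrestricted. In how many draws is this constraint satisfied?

78

Let A_j be the event that the j-th constrained one is fixed. By inclusion-exclusion over the 2 events:
Σ_{j=0}^{2} (-1)^j C(2,j)(5-j)!
= C(2,0)·5! - C(2,1)·4! + C(2,2)·3!
= 120 - 48 + 6
= 78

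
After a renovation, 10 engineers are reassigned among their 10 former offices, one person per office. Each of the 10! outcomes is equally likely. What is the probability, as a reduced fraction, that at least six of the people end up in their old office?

17/28350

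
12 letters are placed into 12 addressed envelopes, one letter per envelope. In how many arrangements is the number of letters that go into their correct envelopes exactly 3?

29369120

Pick the 3 fixed positions: C(12,3) = 220 ways.
The other 9 form a derangement: !9 = 133496.
Total: 220 × 133496 = 29369120.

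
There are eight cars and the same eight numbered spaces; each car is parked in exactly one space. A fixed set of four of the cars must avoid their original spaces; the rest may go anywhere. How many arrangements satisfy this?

24024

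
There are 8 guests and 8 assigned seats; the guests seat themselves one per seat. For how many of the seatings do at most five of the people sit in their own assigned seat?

40291

Sum C(8,i)·!(8-i) for i = 0..5:
  i=0: C(8,0)·!8 = 1·14833 = 14833
  i=1: C(8,1)·!7 = 8·1854 = 14832
  i=2: C(8,2)·!6 = 28·265 = 7420
  i=3: C(8,3)·!5 = 56·44 = 2464
  i=4: C(8,4)·!4 = 70·9 = 630
  i=5: C(8,5)·!3 = 56·2 = 112
Total = 40291.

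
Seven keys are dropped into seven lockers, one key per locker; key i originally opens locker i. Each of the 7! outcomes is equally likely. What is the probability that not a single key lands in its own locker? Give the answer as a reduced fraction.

103/280

Favorable outcomes: !7 = 1854.
Total outcomes: 7! = 5040.
Probability = 1854/5040 = 103/280.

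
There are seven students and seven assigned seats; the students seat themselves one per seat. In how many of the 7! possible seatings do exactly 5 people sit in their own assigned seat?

21

Choose which 5 of the 7 are fixed: C(7,5) = 21.
The other 2 form a derangement: !2 = 1.
Total: 21 × 1 = 21.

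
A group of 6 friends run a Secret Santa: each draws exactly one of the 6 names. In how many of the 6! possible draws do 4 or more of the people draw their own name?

16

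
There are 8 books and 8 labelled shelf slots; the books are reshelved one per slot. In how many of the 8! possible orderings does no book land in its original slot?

!8 is the nearest integer to 8!/e.
8! = 40320, and 40320/e ≈ 14832.90, so !8 = 14833.

14833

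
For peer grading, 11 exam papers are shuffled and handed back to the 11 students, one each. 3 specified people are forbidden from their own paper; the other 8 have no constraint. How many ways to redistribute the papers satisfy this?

30078720

Inclusion-exclusion on the 3 forbidden self-matches:
Σ_{j=0}^{3} (-1)^j C(3,j)(11-j)!
= C(3,0)·11! - C(3,1)·10! + C(3,2)·9! - C(3,3)·8!
= 39916800 - 10886400 + 1088640 - 40320
= 30078720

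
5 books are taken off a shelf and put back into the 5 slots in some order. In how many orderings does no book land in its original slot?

!5 is the nearest integer to 5!/e.
5! = 120, and 120/e ≈ 44.15, so !5 = 44.

44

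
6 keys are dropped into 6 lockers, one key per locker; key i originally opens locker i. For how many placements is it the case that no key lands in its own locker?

265

The subfactorial !6 = [6!/e] (nearest integer).
6! = 720, and 720/e ≈ 264.87, so !6 = 265.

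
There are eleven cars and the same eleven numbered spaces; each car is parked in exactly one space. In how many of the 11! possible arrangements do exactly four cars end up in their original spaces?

Choose which 4 of the 11 are fixed: C(11,4) = 330.
The other 7 form a derangement: !7 = 1854.
Total: 330 × 1854 = 611820.

611820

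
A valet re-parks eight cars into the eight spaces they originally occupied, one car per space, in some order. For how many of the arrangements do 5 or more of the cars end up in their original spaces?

Sum C(8,i)·!(8-i) for i = 5..8:
  i=5: C(8,5)·!3 = 56·2 = 112
  i=6: C(8,6)·!2 = 28·1 = 28
  i=7: C(8,7)·!1 = 8·0 = 0
  i=8: C(8,8)·!0 = 1·1 = 1
Total = 141.

141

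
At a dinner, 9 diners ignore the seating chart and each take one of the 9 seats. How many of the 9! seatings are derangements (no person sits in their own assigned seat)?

By inclusion-exclusion, !9 = Σ (-1)^k · 9!/k! for k=0..9
= 9! - 9!/1! + 9!/2! - 9!/3! + 9!/4! - 9!/5! + 9!/6! - 9!/7! + 9!/8! - 9!/9!
= 362880 - 362880 + 181440 - 60480 + 15120 - 3024 + 504 - 72 + 9 - 1
= 133496

133496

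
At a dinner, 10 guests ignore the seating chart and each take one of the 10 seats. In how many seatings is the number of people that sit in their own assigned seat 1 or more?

# with exactly i fixed is C(10,i)·!(10-i); sum over i=1..10:
  i=1: C(10,1)·!9 = 10·133496 = 1334960
  i=2: C(10,2)·!8 = 45·14833 = 667485
  i=3: C(10,3)·!7 = 120·1854 = 222480
  i=4: C(10,4)·!6 = 210·265 = 55650
  i=5: C(10,5)·!5 = 252·44 = 11088
  i=6: C(10,6)·!4 = 210·9 = 1890
  i=7: C(10,7)·!3 = 120·2 = 240
  i=8: C(10,8)·!2 = 45·1 = 45
  i=9: C(10,9)·!1 = 10·0 = 0
  i=10: C(10,10)·!0 = 1·1 = 1
Total = 2293839.

2293839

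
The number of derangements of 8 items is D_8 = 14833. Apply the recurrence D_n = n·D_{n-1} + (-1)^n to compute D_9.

133496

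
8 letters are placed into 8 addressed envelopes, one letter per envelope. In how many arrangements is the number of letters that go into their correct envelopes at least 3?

3235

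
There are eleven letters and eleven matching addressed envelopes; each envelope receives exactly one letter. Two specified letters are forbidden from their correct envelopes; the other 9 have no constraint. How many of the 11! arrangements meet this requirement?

Let A_j be the event that the j-th constrained one is fixed. By inclusion-exclusion over the 2 events:
Σ_{j=0}^{2} (-1)^j C(2,j)(11-j)!
= C(2,0)·11! - C(2,1)·10! + C(2,2)·9!
= 39916800 - 7257600 + 362880
= 33022080

33022080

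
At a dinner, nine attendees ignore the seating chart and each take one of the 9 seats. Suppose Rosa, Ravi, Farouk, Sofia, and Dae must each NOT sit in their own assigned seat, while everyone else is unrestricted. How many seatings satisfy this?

205056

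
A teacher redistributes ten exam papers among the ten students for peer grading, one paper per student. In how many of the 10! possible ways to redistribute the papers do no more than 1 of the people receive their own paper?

2669921

Sum C(10,i)·!(10-i) for i = 0..1:
  i=0: C(10,0)·!10 = 1·1334961 = 1334961
  i=1: C(10,1)·!9 = 10·133496 = 1334960
Total = 2669921.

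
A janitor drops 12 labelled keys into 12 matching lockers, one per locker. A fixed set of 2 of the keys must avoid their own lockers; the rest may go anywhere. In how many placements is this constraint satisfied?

402796800

Inclusion-exclusion on the 2 forbidden self-matches:
Σ_{j=0}^{2} (-1)^j C(2,j)(12-j)!
= C(2,0)·12! - C(2,1)·11! + C(2,2)·10!
= 479001600 - 79833600 + 3628800
= 402796800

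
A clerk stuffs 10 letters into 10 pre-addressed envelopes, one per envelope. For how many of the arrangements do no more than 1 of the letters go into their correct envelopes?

# with exactly i fixed is C(10,i)·!(10-i); sum over i=0..1:
  i=0: C(10,0)·!10 = 1·1334961 = 1334961
  i=1: C(10,1)·!9 = 10·133496 = 1334960
Total = 2669921.

2669921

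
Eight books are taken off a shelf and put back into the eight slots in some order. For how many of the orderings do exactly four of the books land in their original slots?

Choose which 4 of the 8 are fixed: C(8,4) = 70.
The remaining 4 must be deranged: !4 = 9.
Total: 70 × 9 = 630.

630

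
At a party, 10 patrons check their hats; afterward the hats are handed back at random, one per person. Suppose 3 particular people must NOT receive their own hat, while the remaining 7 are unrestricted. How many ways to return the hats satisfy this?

Let A_j be the event that the j-th constrained one is fixed. By inclusion-exclusion over the 3 events:
Σ_{j=0}^{3} (-1)^j C(3,j)(10-j)!
= C(3,0)·10! - C(3,1)·9! + C(3,2)·8! - C(3,3)·7!
= 3628800 - 1088640 + 120960 - 5040
= 2656080

2656080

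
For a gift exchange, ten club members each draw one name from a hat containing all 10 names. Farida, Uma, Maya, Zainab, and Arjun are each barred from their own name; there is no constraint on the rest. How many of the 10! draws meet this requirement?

2170680

Let A_j be the event that the j-th constrained one is fixed. By inclusion-exclusion over the 5 events:
Σ_{j=0}^{5} (-1)^j C(5,j)(10-j)!
= C(5,0)·10! - C(5,1)·9! + C(5,2)·8! - C(5,3)·7! + C(5,4)·6! - C(5,5)·5!
= 3628800 - 1814400 + 403200 - 50400 + 3600 - 120
= 2170680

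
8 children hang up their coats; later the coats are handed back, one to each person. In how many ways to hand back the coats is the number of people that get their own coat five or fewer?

40291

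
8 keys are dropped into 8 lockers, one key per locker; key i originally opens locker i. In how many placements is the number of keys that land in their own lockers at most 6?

40319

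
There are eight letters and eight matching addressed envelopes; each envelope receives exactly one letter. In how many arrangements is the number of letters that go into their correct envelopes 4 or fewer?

# with exactly i fixed is C(8,i)·!(8-i); sum over i=0..4:
  i=0: C(8,0)·!8 = 1·14833 = 14833
  i=1: C(8,1)·!7 = 8·1854 = 14832
  i=2: C(8,2)·!6 = 28·265 = 7420
  i=3: C(8,3)·!5 = 56·44 = 2464
  i=4: C(8,4)·!4 = 70·9 = 630
Total = 40179.

40179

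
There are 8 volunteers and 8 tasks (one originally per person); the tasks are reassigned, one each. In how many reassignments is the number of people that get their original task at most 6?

40319

# with exactly i fixed is C(8,i)·!(8-i); sum over i=0..6:
  i=0: C(8,0)·!8 = 1·14833 = 14833
  i=1: C(8,1)·!7 = 8·1854 = 14832
  i=2: C(8,2)·!6 = 28·265 = 7420
  i=3: C(8,3)·!5 = 56·44 = 2464
  i=4: C(8,4)·!4 = 70·9 = 630
  i=5: C(8,5)·!3 = 56·2 = 112
  i=6: C(8,6)·!2 = 28·1 = 28
Total = 40319.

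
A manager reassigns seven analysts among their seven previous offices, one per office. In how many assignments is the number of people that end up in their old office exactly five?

21

Choose which 5 of the 7 are fixed: C(7,5) = 21.
The remaining 2 must be deranged: !2 = 1.
Total: 21 × 1 = 21.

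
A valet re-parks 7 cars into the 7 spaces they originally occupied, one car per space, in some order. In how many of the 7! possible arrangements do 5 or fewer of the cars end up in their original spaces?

5039

Sum C(7,i)·!(7-i) for i = 0..5:
  i=0: C(7,0)·!7 = 1·1854 = 1854
  i=1: C(7,1)·!6 = 7·265 = 1855
  i=2: C(7,2)·!5 = 21·44 = 924
  i=3: C(7,3)·!4 = 35·9 = 315
  i=4: C(7,4)·!3 = 35·2 = 70
  i=5: C(7,5)·!2 = 21·1 = 21
Total = 5039.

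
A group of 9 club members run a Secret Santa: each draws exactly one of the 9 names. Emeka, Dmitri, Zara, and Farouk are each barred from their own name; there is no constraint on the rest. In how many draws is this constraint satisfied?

Let A_j be the event that the j-th constrained one is fixed. By inclusion-exclusion over the 4 events:
Σ_{j=0}^{4} (-1)^j C(4,j)(9-j)!
= C(4,0)·9! - C(4,1)·8! + C(4,2)·7! - C(4,3)·6! + C(4,4)·5!
= 362880 - 161280 + 30240 - 2880 + 120
= 229080

229080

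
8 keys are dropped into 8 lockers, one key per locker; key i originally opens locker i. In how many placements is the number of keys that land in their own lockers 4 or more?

Sum C(8,i)·!(8-i) for i = 4..8:
  i=4: C(8,4)·!4 = 70·9 = 630
  i=5: C(8,5)·!3 = 56·2 = 112
  i=6: C(8,6)·!2 = 28·1 = 28
  i=7: C(8,7)·!1 = 8·0 = 0
  i=8: C(8,8)·!0 = 1·1 = 1
Total = 771.

771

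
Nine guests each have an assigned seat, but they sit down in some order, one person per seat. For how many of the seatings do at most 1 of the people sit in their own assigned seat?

# with exactly i fixed is C(9,i)·!(9-i); sum over i=0..1:
  i=0: C(9,0)·!9 = 1·133496 = 133496
  i=1: C(9,1)·!8 = 9·14833 = 133497
Total = 266993.

266993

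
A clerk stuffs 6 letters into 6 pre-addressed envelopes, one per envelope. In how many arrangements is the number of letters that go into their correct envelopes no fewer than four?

16

# with exactly i fixed is C(6,i)·!(6-i); sum over i=4..6:
  i=4: C(6,4)·!2 = 15·1 = 15
  i=5: C(6,5)·!1 = 6·0 = 0
  i=6: C(6,6)·!0 = 1·1 = 1
Total = 16.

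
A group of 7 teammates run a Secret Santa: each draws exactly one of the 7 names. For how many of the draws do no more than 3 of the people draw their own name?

4948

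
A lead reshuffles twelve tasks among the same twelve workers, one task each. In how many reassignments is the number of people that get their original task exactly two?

88107426

Choose which 2 of the 12 are fixed: C(12,2) = 66.
The other 10 form a derangement: !10 = 1334961.
Total: 66 × 1334961 = 88107426.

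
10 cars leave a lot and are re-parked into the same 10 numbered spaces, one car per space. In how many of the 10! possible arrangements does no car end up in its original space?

1334961

Recurrence: !10 = 10·!9 + (-1)^10.
!10 = 10·133496 + 1 = 1334961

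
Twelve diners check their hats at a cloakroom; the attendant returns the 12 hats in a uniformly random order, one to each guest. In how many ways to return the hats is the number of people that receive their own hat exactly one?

176214840

Pick the single fixed position: C(12,1) = 12 ways.
The other 11 form a derangement: !11 = 14684570.
Total: 12 × 14684570 = 176214840.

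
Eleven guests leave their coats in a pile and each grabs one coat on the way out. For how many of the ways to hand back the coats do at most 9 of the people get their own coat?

39916799

# with exactly i fixed is C(11,i)·!(11-i); sum over i=0..9:
  i=0: C(11,0)·!11 = 1·14684570 = 14684570
  i=1: C(11,1)·!10 = 11·1334961 = 14684571
  i=2: C(11,2)·!9 = 55·133496 = 7342280
  i=3: C(11,3)·!8 = 165·14833 = 2447445
  i=4: C(11,4)·!7 = 330·1854 = 611820
  i=5: C(11,5)·!6 = 462·265 = 122430
  i=6: C(11,6)·!5 = 462·44 = 20328
  i=7: C(11,7)·!4 = 330·9 = 2970
  i=8: C(11,8)·!3 = 165·2 = 330
  i=9: C(11,9)·!2 = 55·1 = 55
Total = 39916799.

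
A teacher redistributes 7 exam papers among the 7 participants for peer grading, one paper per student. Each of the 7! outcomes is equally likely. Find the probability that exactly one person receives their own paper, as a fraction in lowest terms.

Favorable outcomes: C(7,1)·!6 = 7·265 = 1855.
Total outcomes: 7! = 5040.
Probability = 1855/5040 = 53/144.

53/144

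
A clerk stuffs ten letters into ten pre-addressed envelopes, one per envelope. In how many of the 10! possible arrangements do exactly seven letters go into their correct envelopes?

240

Pick the 7 fixed positions: C(10,7) = 120 ways.
The other 3 form a derangement: !3 = 2.
Total: 120 × 2 = 240.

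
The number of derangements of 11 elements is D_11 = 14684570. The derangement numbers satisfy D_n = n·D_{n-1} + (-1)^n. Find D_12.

176214841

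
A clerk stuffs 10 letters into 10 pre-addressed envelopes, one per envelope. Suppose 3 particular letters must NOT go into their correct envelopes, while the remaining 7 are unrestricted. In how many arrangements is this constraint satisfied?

Inclusion-exclusion on the 3 forbidden self-matches:
Σ_{j=0}^{3} (-1)^j C(3,j)(10-j)!
= C(3,0)·10! - C(3,1)·9! + C(3,2)·8! - C(3,3)·7!
= 3628800 - 1088640 + 120960 - 5040
= 2656080

2656080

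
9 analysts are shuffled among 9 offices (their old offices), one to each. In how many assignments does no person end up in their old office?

133496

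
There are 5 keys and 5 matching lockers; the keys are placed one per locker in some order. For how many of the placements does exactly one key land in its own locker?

45

Pick the single fixed position: C(5,1) = 5 ways.
The other 4 form a derangement: !4 = 9.
Total: 5 × 9 = 45.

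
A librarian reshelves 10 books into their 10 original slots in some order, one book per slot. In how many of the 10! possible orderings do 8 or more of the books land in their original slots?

Sum C(10,i)·!(10-i) for i = 8..10:
  i=8: C(10,8)·!2 = 45·1 = 45
  i=9: C(10,9)·!1 = 10·0 = 0
  i=10: C(10,10)·!0 = 1·1 = 1
Total = 46.

46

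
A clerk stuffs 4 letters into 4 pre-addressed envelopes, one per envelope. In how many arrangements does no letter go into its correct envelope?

9

Use !n = (n-1)(!(n-1) + !(n-2)).
!4 = 3·(2 + 1) = 3·3 = 9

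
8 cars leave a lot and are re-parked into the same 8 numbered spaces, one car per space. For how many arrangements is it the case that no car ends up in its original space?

14833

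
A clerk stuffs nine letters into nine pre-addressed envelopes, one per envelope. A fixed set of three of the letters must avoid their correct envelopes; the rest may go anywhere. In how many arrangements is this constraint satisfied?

Inclusion-exclusion on the 3 forbidden self-matches:
Σ_{j=0}^{3} (-1)^j C(3,j)(9-j)!
= C(3,0)·9! - C(3,1)·8! + C(3,2)·7! - C(3,3)·6!
= 362880 - 120960 + 15120 - 720
= 256320

256320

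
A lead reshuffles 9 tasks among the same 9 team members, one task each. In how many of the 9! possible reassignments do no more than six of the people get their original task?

362843

Sum C(9,i)·!(9-i) for i = 0..6:
  i=0: C(9,0)·!9 = 1·133496 = 133496
  i=1: C(9,1)·!8 = 9·14833 = 133497
  i=2: C(9,2)·!7 = 36·1854 = 66744
  i=3: C(9,3)·!6 = 84·265 = 22260
  i=4: C(9,4)·!5 = 126·44 = 5544
  i=5: C(9,5)·!4 = 126·9 = 1134
  i=6: C(9,6)·!3 = 84·2 = 168
Total = 362843.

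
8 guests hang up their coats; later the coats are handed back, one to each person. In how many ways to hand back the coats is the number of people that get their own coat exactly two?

7420

Pick the 2 fixed positions: C(8,2) = 28 ways.
The remaining 6 must be deranged: !6 = 265.
Total: 28 × 265 = 7420.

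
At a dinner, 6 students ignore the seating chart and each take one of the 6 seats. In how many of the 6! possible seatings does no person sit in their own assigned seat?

265

Use !n = n·!(n-1) + (-1)^n.
!6 = 6·44 + 1 = 265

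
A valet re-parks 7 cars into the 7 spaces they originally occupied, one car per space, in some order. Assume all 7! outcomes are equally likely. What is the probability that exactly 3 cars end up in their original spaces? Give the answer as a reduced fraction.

1/16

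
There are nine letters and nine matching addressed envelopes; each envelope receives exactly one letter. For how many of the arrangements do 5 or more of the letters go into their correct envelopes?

1339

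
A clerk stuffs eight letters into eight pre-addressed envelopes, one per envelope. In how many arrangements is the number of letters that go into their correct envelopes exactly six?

28

Pick the 6 fixed positions: C(8,6) = 28 ways.
The remaining 2 must be deranged: !2 = 1.
Total: 28 × 1 = 28.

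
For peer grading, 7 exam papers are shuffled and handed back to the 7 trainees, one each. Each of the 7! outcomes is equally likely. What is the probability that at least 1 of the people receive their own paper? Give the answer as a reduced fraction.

177/280

Favorable outcomes: Σ_{i≥1} C(7,i)·!(7-i) = 7·265 + 21·44 + 35·9 + 35·2 + 21·1 + 7·0 + 1·1 = 3186.
Total outcomes: 7! = 5040.
Probability = 3186/5040 = 177/280.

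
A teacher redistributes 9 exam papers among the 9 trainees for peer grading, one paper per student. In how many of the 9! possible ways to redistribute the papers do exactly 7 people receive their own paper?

Pick the 7 fixed positions: C(9,7) = 36 ways.
The other 2 form a derangement: !2 = 1.
Total: 36 × 1 = 36.

36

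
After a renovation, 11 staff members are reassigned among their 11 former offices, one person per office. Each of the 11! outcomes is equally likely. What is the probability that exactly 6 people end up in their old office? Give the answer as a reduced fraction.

11/21600

Favorable outcomes: C(11,6)·!5 = 462·44 = 20328.
Total outcomes: 11! = 39916800.
Probability = 20328/39916800 = 11/21600.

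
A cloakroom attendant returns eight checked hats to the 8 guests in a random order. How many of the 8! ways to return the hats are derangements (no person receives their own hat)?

14833

The subfactorial !8 = [8!/e] (nearest integer).
8! = 40320, and 40320/e ≈ 14832.90, so !8 = 14833.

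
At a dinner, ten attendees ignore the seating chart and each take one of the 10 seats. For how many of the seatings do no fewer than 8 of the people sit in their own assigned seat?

46

Sum C(10,i)·!(10-i) for i = 8..10:
  i=8: C(10,8)·!2 = 45·1 = 45
  i=9: C(10,9)·!1 = 10·0 = 0
  i=10: C(10,10)·!0 = 1·1 = 1
Total = 46.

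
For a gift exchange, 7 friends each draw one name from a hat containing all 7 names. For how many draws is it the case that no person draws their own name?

1854

Recurrence: !7 = 7·!6 + (-1)^7.
!7 = 7·265 - 1 = 1854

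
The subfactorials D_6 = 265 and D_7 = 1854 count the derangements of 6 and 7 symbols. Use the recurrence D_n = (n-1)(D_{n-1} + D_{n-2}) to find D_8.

14833

D_8 = (8-1)·(D_7 + D_6) = 7·(1854 + 265) = 7·2119 = 14833.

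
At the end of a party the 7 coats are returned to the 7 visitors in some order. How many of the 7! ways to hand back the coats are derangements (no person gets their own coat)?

1854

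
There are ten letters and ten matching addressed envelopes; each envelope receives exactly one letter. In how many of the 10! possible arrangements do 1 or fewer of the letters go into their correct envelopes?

2669921

Sum C(10,i)·!(10-i) for i = 0..1:
  i=0: C(10,0)·!10 = 1·1334961 = 1334961
  i=1: C(10,1)·!9 = 10·133496 = 1334960
Total = 2669921.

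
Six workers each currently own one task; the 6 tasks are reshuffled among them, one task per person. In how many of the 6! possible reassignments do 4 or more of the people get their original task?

16

Sum C(6,i)·!(6-i) for i = 4..6:
  i=4: C(6,4)·!2 = 15·1 = 15
  i=5: C(6,5)·!1 = 6·0 = 0
  i=6: C(6,6)·!0 = 1·1 = 1
Total = 16.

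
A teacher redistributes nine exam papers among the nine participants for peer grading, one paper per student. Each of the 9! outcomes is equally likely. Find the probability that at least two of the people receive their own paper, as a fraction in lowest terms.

Favorable outcomes: Σ_{i≥2} C(9,i)·!(9-i) = 36·1854 + 84·265 + 126·44 + 126·9 + 84·2 + 36·1 + 9·0 + 1·1 = 95887.
Total outcomes: 9! = 362880.
Probability = 95887/362880 = 95887/362880.

95887/362880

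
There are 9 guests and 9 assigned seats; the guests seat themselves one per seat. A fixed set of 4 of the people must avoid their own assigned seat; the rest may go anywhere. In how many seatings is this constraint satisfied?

Let A_j be the event that the j-th constrained one is fixed. By inclusion-exclusion over the 4 events:
Σ_{j=0}^{4} (-1)^j C(4,j)(9-j)!
= C(4,0)·9! - C(4,1)·8! + C(4,2)·7! - C(4,3)·6! + C(4,4)·5!
= 362880 - 161280 + 30240 - 2880 + 120
= 229080

229080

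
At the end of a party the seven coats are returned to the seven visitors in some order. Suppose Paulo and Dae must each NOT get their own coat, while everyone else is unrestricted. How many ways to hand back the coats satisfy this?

Let A_j be the event that the j-th constrained one is fixed. By inclusion-exclusion over the 2 events:
Σ_{j=0}^{2} (-1)^j C(2,j)(7-j)!
= C(2,0)·7! - C(2,1)·6! + C(2,2)·5!
= 5040 - 1440 + 120
= 3720

3720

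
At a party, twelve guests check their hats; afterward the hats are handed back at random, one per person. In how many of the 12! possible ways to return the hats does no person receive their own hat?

176214841

The number of derangements of 12 is !12 = Σ_{k=0}^{12} (-1)^k·12!/k!
= 12! - 12!/1! + 12!/2! - 12!/3! + 12!/4! - 12!/5! + 12!/6! - 12!/7! + 12!/8! - 12!/9! + 12!/10! - 12!/11! + 12!/12!
= 479001600 - 479001600 + 239500800 - 79833600 + 19958400 - 3991680 + 665280 - 95040 + 11880 - 1320 + 132 - 12 + 1
= 176214841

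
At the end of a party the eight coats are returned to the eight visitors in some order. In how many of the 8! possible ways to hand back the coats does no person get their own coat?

14833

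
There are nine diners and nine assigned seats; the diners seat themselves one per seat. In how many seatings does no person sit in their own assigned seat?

133496

By inclusion-exclusion, !9 = Σ (-1)^k · 9!/k! for k=0..9
= 9! - 9!/1! + 9!/2! - 9!/3! + 9!/4! - 9!/5! + 9!/6! - 9!/7! + 9!/8! - 9!/9!
= 362880 - 362880 + 181440 - 60480 + 15120 - 3024 + 504 - 72 + 9 - 1
= 133496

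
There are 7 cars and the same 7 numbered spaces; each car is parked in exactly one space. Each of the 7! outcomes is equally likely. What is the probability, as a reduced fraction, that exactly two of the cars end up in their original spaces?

Favorable outcomes: C(7,2)·!5 = 21·44 = 924.
Total outcomes: 7! = 5040.
Probability = 924/5040 = 11/60.

11/60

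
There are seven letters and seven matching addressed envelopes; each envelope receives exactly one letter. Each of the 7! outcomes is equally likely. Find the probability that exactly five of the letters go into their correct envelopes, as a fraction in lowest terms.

1/240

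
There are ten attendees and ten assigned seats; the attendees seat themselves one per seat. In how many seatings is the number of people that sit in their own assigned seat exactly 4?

55650

Choose which 4 of the 10 are fixed: C(10,4) = 210.
The remaining 6 must be deranged: !6 = 265.
Total: 210 × 265 = 55650.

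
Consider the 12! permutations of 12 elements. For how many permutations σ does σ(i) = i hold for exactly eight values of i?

4455

Pick the 8 fixed positions: C(12,8) = 495 ways.
The other 4 form a derangement: !4 = 9.
Total: 495 × 9 = 4455.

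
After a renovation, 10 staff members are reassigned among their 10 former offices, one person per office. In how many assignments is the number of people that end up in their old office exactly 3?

222480

Pick the 3 fixed positions: C(10,3) = 120 ways.
The other 7 form a derangement: !7 = 1854.
Total: 120 × 1854 = 222480.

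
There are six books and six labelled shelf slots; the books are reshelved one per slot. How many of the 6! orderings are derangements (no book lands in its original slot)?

265

!6 is the nearest integer to 6!/e.
6! = 720, and 720/e ≈ 264.87, so !6 = 265.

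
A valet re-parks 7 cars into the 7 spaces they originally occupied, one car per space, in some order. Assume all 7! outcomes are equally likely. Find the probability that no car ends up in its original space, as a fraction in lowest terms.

103/280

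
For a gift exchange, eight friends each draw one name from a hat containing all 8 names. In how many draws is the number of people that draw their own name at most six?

# with exactly i fixed is C(8,i)·!(8-i); sum over i=0..6:
  i=0: C(8,0)·!8 = 1·14833 = 14833
  i=1: C(8,1)·!7 = 8·1854 = 14832
  i=2: C(8,2)·!6 = 28·265 = 7420
  i=3: C(8,3)·!5 = 56·44 = 2464
  i=4: C(8,4)·!4 = 70·9 = 630
  i=5: C(8,5)·!3 = 56·2 = 112
  i=6: C(8,6)·!2 = 28·1 = 28
Total = 40319.

40319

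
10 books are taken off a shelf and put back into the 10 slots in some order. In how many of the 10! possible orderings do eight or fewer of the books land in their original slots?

# with exactly i fixed is C(10,i)·!(10-i); sum over i=0..8:
  i=0: C(10,0)·!10 = 1·1334961 = 1334961
  i=1: C(10,1)·!9 = 10·133496 = 1334960
  i=2: C(10,2)·!8 = 45·14833 = 667485
  i=3: C(10,3)·!7 = 120·1854 = 222480
  i=4: C(10,4)·!6 = 210·265 = 55650
  i=5: C(10,5)·!5 = 252·44 = 11088
  i=6: C(10,6)·!4 = 210·9 = 1890
  i=7: C(10,7)·!3 = 120·2 = 240
  i=8: C(10,8)·!2 = 45·1 = 45
Total = 3628799.

3628799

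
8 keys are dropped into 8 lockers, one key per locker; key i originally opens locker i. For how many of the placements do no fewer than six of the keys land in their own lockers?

# with exactly i fixed is C(8,i)·!(8-i); sum over i=6..8:
  i=6: C(8,6)·!2 = 28·1 = 28
  i=7: C(8,7)·!1 = 8·0 = 0
  i=8: C(8,8)·!0 = 1·1 = 1
Total = 29.

29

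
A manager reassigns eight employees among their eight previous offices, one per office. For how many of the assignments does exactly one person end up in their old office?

14832

Choose which one of the 8 is fixed: C(8,1) = 8.
The remaining 7 must be deranged: !7 = 1854.
Total: 8 × 1854 = 14832.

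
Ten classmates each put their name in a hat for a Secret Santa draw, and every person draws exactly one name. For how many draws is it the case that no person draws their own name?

1334961

The number of derangements of 10 is !10 = Σ_{k=0}^{10} (-1)^k·10!/k!
= 10! - 10!/1! + 10!/2! - 10!/3! + 10!/4! - 10!/5! + 10!/6! - 10!/7! + 10!/8! - 10!/9! + 10!/10!
= 3628800 - 3628800 + 1814400 - 604800 + 151200 - 30240 + 5040 - 720 + 90 - 10 + 1
= 1334961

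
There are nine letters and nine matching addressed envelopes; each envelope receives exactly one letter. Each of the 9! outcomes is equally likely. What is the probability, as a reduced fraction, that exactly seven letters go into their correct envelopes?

1/10080

Favorable outcomes: C(9,7)·!2 = 36·1 = 36.
Total outcomes: 9! = 362880.
Probability = 36/362880 = 1/10080.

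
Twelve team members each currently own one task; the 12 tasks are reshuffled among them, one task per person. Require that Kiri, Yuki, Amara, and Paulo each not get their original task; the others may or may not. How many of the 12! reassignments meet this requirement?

339696000

Inclusion-exclusion on the 4 forbidden self-matches:
Σ_{j=0}^{4} (-1)^j C(4,j)(12-j)!
= C(4,0)·12! - C(4,1)·11! + C(4,2)·10! - C(4,3)·9! + C(4,4)·8!
= 479001600 - 159667200 + 21772800 - 1451520 + 40320
= 339696000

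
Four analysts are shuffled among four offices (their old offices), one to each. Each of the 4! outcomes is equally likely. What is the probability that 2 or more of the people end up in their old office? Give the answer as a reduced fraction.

7/24

Favorable outcomes: Σ_{i≥2} C(4,i)·!(4-i) = 6·1 + 4·0 + 1·1 = 7.
Total outcomes: 4! = 24.
Probability = 7/24 = 7/24.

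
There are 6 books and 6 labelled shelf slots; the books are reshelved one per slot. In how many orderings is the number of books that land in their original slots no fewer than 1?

455

Sum C(6,i)·!(6-i) for i = 1..6:
  i=1: C(6,1)·!5 = 6·44 = 264
  i=2: C(6,2)·!4 = 15·9 = 135
  i=3: C(6,3)·!3 = 20·2 = 40
  i=4: C(6,4)·!2 = 15·1 = 15
  i=5: C(6,5)·!1 = 6·0 = 0
  i=6: C(6,6)·!0 = 1·1 = 1
Total = 455.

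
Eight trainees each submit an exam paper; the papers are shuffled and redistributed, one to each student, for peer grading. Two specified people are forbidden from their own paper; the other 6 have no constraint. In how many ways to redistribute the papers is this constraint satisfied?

Let A_j be the event that the j-th constrained one is fixed. By inclusion-exclusion over the 2 events:
Σ_{j=0}^{2} (-1)^j C(2,j)(8-j)!
= C(2,0)·8! - C(2,1)·7! + C(2,2)·6!
= 40320 - 10080 + 720
= 30960

30960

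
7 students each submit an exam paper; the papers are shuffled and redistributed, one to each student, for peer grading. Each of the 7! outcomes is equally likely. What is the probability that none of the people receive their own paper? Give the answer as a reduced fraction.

Favorable outcomes: !7 = 1854.
Total outcomes: 7! = 5040.
Probability = 1854/5040 = 103/280.

103/280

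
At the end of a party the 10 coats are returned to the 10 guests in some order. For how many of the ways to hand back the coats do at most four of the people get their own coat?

3615536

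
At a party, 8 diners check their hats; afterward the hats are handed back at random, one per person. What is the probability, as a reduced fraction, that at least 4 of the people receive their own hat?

Favorable outcomes: Σ_{i≥4} C(8,i)·!(8-i) = 70·9 + 56·2 + 28·1 + 8·0 + 1·1 = 771.
Total outcomes: 8! = 40320.
Probability = 771/40320 = 257/13440.

257/13440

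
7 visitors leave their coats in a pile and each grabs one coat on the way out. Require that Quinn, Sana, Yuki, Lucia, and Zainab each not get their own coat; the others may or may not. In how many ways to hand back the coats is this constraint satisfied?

2428

Inclusion-exclusion on the 5 forbidden self-matches:
Σ_{j=0}^{5} (-1)^j C(5,j)(7-j)!
= C(5,0)·7! - C(5,1)·6! + C(5,2)·5! - C(5,3)·4! + C(5,4)·3! - C(5,5)·2!
= 5040 - 3600 + 1200 - 240 + 30 - 2
= 2428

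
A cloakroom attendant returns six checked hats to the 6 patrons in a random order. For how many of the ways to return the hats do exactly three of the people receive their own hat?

Choose which 3 of the 6 are fixed: C(6,3) = 20.
The remaining 3 must be deranged: !3 = 2.
Total: 20 × 2 = 40.

40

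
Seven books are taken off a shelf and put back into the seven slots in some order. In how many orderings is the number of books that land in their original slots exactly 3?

315

Pick the 3 fixed positions: C(7,3) = 35 ways.
The remaining 4 must be deranged: !4 = 9.
Total: 35 × 9 = 315.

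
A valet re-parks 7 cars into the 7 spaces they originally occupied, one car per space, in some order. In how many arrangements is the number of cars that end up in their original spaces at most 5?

5039

# with exactly i fixed is C(7,i)·!(7-i); sum over i=0..5:
  i=0: C(7,0)·!7 = 1·1854 = 1854
  i=1: C(7,1)·!6 = 7·265 = 1855
  i=2: C(7,2)·!5 = 21·44 = 924
  i=3: C(7,3)·!4 = 35·9 = 315
  i=4: C(7,4)·!3 = 35·2 = 70
  i=5: C(7,5)·!2 = 21·1 = 21
Total = 5039.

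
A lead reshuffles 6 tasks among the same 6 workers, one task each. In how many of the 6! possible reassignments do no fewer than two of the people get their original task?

# with exactly i fixed is C(6,i)·!(6-i); sum over i=2..6:
  i=2: C(6,2)·!4 = 15·9 = 135
  i=3: C(6,3)·!3 = 20·2 = 40
  i=4: C(6,4)·!2 = 15·1 = 15
  i=5: C(6,5)·!1 = 6·0 = 0
  i=6: C(6,6)·!0 = 1·1 = 1
Total = 191.

191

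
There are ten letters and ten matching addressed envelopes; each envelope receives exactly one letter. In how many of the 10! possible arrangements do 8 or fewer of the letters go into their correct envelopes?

Sum C(10,i)·!(10-i) for i = 0..8:
  i=0: C(10,0)·!10 = 1·1334961 = 1334961
  i=1: C(10,1)·!9 = 10·133496 = 1334960
  i=2: C(10,2)·!8 = 45·14833 = 667485
  i=3: C(10,3)·!7 = 120·1854 = 222480
  i=4: C(10,4)·!6 = 210·265 = 55650
  i=5: C(10,5)·!5 = 252·44 = 11088
  i=6: C(10,6)·!4 = 210·9 = 1890
  i=7: C(10,7)·!3 = 120·2 = 240
  i=8: C(10,8)·!2 = 45·1 = 45
Total = 3628799.

3628799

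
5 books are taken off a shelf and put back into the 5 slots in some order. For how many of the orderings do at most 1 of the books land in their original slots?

89

# with exactly i fixed is C(5,i)·!(5-i); sum over i=0..1:
  i=0: C(5,0)·!5 = 1·44 = 44
  i=1: C(5,1)·!4 = 5·9 = 45
Total = 89.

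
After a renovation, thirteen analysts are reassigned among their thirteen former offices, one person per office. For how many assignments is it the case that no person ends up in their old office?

Use !n = (n-1)(!(n-1) + !(n-2)).
!13 = 12·(176214841 + 14684570) = 12·190899411 = 2290792932

2290792932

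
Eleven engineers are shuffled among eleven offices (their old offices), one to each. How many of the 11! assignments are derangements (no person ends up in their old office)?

Recurrence: !11 = 11·!10 + (-1)^11.
!11 = 11·1334961 - 1 = 14684570

14684570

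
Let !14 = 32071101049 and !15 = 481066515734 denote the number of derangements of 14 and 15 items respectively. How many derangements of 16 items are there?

!16 = (16-1)·(!15 + !14) = 15·(481066515734 + 32071101049) = 15·513137616783 = 7697064251745.

7697064251745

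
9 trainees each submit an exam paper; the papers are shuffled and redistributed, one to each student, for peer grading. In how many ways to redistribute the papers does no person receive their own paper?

!9 is the nearest integer to 9!/e.
9! = 362880, and 362880/e ≈ 133496.09, so !9 = 133496.

133496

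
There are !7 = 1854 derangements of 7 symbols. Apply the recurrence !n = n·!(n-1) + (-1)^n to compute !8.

!8 = 8·1854 + 1 = 14833.

14833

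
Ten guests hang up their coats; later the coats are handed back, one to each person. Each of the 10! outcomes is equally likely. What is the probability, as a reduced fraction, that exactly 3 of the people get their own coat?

103/1680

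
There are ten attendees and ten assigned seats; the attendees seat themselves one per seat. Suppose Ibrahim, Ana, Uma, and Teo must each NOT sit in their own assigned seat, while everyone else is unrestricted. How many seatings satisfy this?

2399760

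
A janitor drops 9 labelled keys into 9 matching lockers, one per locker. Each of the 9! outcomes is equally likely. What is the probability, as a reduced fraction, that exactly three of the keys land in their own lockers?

53/864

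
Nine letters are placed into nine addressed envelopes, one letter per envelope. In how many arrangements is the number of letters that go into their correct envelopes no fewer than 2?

# with exactly i fixed is C(9,i)·!(9-i); sum over i=2..9:
  i=2: C(9,2)·!7 = 36·1854 = 66744
  i=3: C(9,3)·!6 = 84·265 = 22260
  i=4: C(9,4)·!5 = 126·44 = 5544
  i=5: C(9,5)·!4 = 126·9 = 1134
  i=6: C(9,6)·!3 = 84·2 = 168
  i=7: C(9,7)·!2 = 36·1 = 36
  i=8: C(9,8)·!1 = 9·0 = 0
  i=9: C(9,9)·!0 = 1·1 = 1
Total = 95887.

95887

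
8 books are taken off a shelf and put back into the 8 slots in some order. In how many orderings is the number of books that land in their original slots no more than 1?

29665

# with exactly i fixed is C(8,i)·!(8-i); sum over i=0..1:
  i=0: C(8,0)·!8 = 1·14833 = 14833
  i=1: C(8,1)·!7 = 8·1854 = 14832
Total = 29665.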